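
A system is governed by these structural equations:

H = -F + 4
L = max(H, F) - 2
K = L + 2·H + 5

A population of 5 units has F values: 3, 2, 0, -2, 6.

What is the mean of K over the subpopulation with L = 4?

13

Observing L=4 restricts to units where L's equation naturally yields 4: F ∈ {-2, 6}. In that subpopulation K = 21, 5, mean 13.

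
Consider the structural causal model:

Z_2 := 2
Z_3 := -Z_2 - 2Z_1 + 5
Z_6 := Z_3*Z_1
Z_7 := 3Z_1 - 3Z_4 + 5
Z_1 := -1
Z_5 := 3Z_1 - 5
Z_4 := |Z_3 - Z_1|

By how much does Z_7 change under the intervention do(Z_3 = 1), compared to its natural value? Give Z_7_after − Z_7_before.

The intervention breaks the incoming arrows to Z_3: Z_3 := -Z_2 - 2Z_1 + 5 no longer applies, and Z_3 = 1.
Z_4 = |Z_3 - Z_1|  [with Z_3=1, Z_1=-1]  = 2
Z_7 = 3Z_1 - 3Z_4 + 5  [with Z_1=-1, Z_4=2]  = -4
Without intervention: Z_3 = -Z_2 - 2Z_1 + 5  [with Z_2=2, Z_1=-1]  = 5; Z_4 = |Z_3 - Z_1|  [with Z_3=5, Z_1=-1]  = 6; Z_7 = 3Z_1 - 3Z_4 + 5  [with Z_1=-1, Z_4=6]  = -16.
Change = -4 − (-16) = 12.

12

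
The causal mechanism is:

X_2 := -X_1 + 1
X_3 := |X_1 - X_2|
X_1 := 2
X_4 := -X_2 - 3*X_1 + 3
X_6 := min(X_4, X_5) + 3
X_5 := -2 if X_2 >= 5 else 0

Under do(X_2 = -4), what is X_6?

Under do(X_2=-4), the mechanism X_2 := -X_1 + 1 is discarded; X_2 is fixed at -4.
X_4 = -X_2 - 3*X_1 + 3  [with X_2=-4, X_1=2]  = 1
X_5 = -2 if X_2 >= 5 else 0  [with X_2=-4]  = 0
X_6 = min(X_4, X_5) + 3  [with X_4=1, X_5=0]  = 3

3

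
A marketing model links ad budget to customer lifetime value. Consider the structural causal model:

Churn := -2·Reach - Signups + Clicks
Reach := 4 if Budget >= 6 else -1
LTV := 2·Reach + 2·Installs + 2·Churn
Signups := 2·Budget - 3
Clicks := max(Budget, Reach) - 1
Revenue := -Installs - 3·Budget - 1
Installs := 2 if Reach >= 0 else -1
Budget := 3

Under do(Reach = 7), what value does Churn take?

-11

Under do(Reach=7), the mechanism Reach := 4 if Budget >= 6 else -1 is discarded; Reach is fixed at 7.
Clicks = max(Budget, Reach) - 1  [with Budget=3, Reach=7]  = 6
Signups = 2·Budget - 3  [with Budget=3]  = 3
Churn = -2·Reach - Signups + Clicks  [with Reach=7, Signups=3, Clicks=6]  = -11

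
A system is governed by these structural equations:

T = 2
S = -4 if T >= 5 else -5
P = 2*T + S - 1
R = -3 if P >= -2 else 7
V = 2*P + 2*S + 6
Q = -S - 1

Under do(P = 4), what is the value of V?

4

do(P=4) replaces the equation P = 2*T + S - 1 with the constant P = 4.
S = -4 if T >= 5 else -5  [with T=2]  = -5
V = 2*P + 2*S + 6  [with P=4, S=-5]  = 4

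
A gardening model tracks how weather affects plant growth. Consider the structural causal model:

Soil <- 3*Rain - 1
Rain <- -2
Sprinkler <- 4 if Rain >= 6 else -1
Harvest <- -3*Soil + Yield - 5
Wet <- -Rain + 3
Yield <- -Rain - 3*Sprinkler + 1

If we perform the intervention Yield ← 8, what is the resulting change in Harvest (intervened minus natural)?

2

The intervention breaks the incoming arrows to Yield: Yield <- -Rain - 3*Sprinkler + 1 no longer applies, and Yield = 8.
Soil = 3*Rain - 1  [with Rain=-2]  = -7
Harvest = -3*Soil + Yield - 5  [with Soil=-7, Yield=8]  = 24
Without intervention: Sprinkler = 4 if Rain >= 6 else -1  [with Rain=-2]  = -1; Soil = 3*Rain - 1  [with Rain=-2]  = -7; Yield = -Rain - 3*Sprinkler + 1  [with Rain=-2, Sprinkler=-1]  = 6; Harvest = -3*Soil + Yield - 5  [with Soil=-7, Yield=6]  = 22.
Change = 24 − 22 = 2.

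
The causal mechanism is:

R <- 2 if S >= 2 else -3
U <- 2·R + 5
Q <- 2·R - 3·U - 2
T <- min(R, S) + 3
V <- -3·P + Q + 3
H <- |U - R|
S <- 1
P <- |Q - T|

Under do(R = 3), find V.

Under do(R=3), the mechanism R <- 2 if S >= 2 else -3 is discarded; R is fixed at 3.
T = min(R, S) + 3  [with R=3, S=1]  = 4
U = 2·R + 5  [with R=3]  = 11
Q = 2·R - 3·U - 2  [with R=3, U=11]  = -29
P = |Q - T|  [with Q=-29, T=4]  = 33
V = -3·P + Q + 3  [with P=33, Q=-29]  = -125

-125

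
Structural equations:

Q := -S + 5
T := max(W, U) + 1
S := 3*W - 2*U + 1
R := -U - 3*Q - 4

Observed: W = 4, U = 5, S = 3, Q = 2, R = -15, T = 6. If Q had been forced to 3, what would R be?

-18

Intervening sets Q = 3 and removes its equation (Q := -S + 5).
R = -U - 3*Q - 4  [with U=5, Q=3]  = -18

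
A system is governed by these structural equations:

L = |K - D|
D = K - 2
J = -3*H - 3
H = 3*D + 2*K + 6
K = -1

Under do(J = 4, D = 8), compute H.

Setting J = 4, D = 8 by intervention discards those variables' equations.
H = 3*D + 2*K + 6  [with D=8, K=-1]  = 28

28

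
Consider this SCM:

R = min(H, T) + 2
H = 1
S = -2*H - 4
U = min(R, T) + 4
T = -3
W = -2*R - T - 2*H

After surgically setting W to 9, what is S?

The intervention breaks the incoming arrows to W: W = -2*R - T - 2*H no longer applies, and W = 9.
Since S is not a descendant of the intervened variable, it is unaffected.
S = -2*H - 4  [with H=1]  = -6

-6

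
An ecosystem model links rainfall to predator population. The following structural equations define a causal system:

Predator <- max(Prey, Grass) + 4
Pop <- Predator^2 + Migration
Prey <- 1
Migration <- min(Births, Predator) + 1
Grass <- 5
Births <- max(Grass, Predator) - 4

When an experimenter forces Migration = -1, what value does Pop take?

80

The intervention breaks the incoming arrows to Migration: Migration <- min(Births, Predator) + 1 no longer applies, and Migration = -1.
Predator = max(Prey, Grass) + 4  [with Prey=1, Grass=5]  = 9
Pop = Predator^2 + Migration  [with Predator=9, Migration=-1]  = 80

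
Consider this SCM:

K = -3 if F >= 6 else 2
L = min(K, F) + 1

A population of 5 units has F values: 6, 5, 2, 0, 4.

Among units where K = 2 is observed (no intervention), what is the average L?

2.5

Observing K=2 restricts to units where K's equation naturally yields 2: F ∈ {5, 2, 0, 4}. In that subpopulation L = 3, 3, 1, 3, mean 2.5.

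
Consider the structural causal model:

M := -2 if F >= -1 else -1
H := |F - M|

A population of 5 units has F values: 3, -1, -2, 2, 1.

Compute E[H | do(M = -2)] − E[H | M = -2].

-0.65

The intervention sets M=-2 in all 5 units regardless of F. Recomputing H per unit gives 5, 1, 0, 4, 3; average 2.6.
E[H|M=-2] averages over only the 4 units with M=-2 (F = 3, -1, 2, 1): H = 5, 1, 4, 3, mean 3.25.
Difference = 2.6 − 3.25 = -0.65.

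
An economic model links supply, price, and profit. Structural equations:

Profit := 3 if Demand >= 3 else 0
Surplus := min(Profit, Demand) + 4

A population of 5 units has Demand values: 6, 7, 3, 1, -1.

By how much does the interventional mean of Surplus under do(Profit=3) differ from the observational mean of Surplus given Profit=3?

The intervention sets Profit=3 in all 5 units regardless of Demand. Recomputing Surplus per unit gives 7, 7, 7, 5, 3; average 5.8.
Conditioning on Profit=3 selects the 3 unit(s) with Demand ∈ {6, 7, 3}. Their Surplus values: 7, 7, 7. Mean = 7.
Difference = 5.8 − 7 = -1.2.

-1.2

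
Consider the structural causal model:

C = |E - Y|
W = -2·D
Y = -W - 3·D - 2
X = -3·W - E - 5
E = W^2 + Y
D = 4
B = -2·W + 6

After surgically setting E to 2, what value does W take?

-8

The intervention breaks the incoming arrows to E: E = W^2 + Y no longer applies, and E = 2.
Since W is not a descendant of the intervened variable, it is unaffected.
W = -2·D  [with D=4]  = -8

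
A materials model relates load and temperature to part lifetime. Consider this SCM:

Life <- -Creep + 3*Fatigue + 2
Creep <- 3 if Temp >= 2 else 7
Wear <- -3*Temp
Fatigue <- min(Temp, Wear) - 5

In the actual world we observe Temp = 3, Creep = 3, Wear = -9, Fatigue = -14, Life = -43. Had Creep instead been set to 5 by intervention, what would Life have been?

-45

do(Creep=5) replaces the equation Creep <- 3 if Temp >= 2 else 7 with the constant Creep = 5.
Wear = -3*Temp  [with Temp=3]  = -9
Fatigue = min(Temp, Wear) - 5  [with Temp=3, Wear=-9]  = -14
Life = -Creep + 3*Fatigue + 2  [with Creep=5, Fatigue=-14]  = -45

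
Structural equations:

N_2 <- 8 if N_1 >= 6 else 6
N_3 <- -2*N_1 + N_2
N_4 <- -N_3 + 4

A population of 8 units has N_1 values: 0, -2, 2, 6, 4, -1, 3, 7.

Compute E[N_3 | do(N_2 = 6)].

1.25

The intervention sets N_2=6 in all 8 units regardless of N_1. Recomputing N_3 per unit gives 6, 10, 2, -6, -2, 8, 0, -8; average 1.25.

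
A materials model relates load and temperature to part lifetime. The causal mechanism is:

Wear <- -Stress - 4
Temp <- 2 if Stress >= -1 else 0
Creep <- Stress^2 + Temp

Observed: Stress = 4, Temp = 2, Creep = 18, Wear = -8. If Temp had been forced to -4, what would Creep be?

The intervention breaks the incoming arrows to Temp: Temp <- 2 if Stress >= -1 else 0 no longer applies, and Temp = -4.
Creep = Stress^2 + Temp  [with Stress=4, Temp=-4]  = 12

12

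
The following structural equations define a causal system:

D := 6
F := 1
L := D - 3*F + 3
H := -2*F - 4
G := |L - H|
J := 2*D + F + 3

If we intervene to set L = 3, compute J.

16

The intervention breaks the incoming arrows to L: L := D - 3*F + 3 no longer applies, and L = 3.
No directed path runs from L to J, so J keeps its natural value.
J = 2*D + F + 3  [with D=6, F=1]  = 16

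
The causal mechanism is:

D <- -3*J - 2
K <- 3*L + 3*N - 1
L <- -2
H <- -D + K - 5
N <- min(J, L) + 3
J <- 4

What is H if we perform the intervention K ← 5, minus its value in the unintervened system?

9

Under do(K=5), the mechanism K <- 3*L + 3*N - 1 is discarded; K is fixed at 5.
D = -3*J - 2  [with J=4]  = -14
H = -D + K - 5  [with D=-14, K=5]  = 14
Without intervention: N = min(J, L) + 3  [with J=4, L=-2]  = 1; K = 3*L + 3*N - 1  [with L=-2, N=1]  = -4; D = -3*J - 2  [with J=4]  = -14; H = -D + K - 5  [with D=-14, K=-4]  = 5.
Change = 14 − 5 = 9.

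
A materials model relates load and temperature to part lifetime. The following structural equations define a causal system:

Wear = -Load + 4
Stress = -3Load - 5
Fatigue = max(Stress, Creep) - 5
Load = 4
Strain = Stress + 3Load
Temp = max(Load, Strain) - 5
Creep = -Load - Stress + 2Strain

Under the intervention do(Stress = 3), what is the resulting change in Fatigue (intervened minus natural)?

20

Under do(Stress=3), the mechanism Stress = -3Load - 5 is discarded; Stress is fixed at 3.
Strain = Stress + 3Load  [with Stress=3, Load=4]  = 15
Creep = -Load - Stress + 2Strain  [with Load=4, Stress=3, Strain=15]  = 23
Fatigue = max(Stress, Creep) - 5  [with Stress=3, Creep=23]  = 18
Without intervention: Stress = -3Load - 5  [with Load=4]  = -17; Strain = Stress + 3Load  [with Stress=-17, Load=4]  = -5; Creep = -Load - Stress + 2Strain  [with Load=4, Stress=-17, Strain=-5]  = 3; Fatigue = max(Stress, Creep) - 5  [with Stress=-17, Creep=3]  = -2.
Change = 18 − (-2) = 20.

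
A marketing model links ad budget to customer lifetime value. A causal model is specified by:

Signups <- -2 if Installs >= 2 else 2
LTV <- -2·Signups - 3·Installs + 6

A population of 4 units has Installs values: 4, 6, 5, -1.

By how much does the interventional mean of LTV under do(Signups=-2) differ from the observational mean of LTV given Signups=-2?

4.5

Every unit gets Signups=-2 under the intervention. LTV values become -2, -8, -5, 13; E[LTV|do(Signups=-2)] = -0.5.
Observing Signups=-2 restricts to units where Signups's equation naturally yields -2: Installs ∈ {4, 6, 5}. In that subpopulation LTV = -2, -8, -5, mean -5.
Difference = -0.5 − (-5) = 4.5.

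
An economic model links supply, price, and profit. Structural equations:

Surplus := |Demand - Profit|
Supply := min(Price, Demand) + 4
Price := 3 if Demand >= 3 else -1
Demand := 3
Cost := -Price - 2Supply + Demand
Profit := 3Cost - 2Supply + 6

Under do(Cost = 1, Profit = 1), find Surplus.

The joint intervention fixes Cost = 1, Profit = 1, removing each variable's own equation.
Surplus = |Demand - Profit|  [with Demand=3, Profit=1]  = 2

2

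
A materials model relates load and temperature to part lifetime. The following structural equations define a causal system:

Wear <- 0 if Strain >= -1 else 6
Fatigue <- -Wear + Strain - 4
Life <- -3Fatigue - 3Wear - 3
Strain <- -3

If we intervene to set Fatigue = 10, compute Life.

The intervention breaks the incoming arrows to Fatigue: Fatigue <- -Wear + Strain - 4 no longer applies, and Fatigue = 10.
Wear = 0 if Strain >= -1 else 6  [with Strain=-3]  = 6
Life = -3Fatigue - 3Wear - 3  [with Fatigue=10, Wear=6]  = -51

-51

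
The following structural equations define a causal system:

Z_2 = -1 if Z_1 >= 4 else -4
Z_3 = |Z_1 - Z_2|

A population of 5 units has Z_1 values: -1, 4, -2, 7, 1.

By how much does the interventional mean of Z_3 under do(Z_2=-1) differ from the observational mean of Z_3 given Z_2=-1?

-3.3

do(Z_2=-1) breaks Z_2's dependence on Z_1. With Z_2=-1 fixed, Z_3 across the units is 0, 5, 1, 8, 2, mean 3.2.
Observing Z_2=-1 restricts to units where Z_2's equation naturally yields -1: Z_1 ∈ {4, 7}. In that subpopulation Z_3 = 5, 8, mean 6.5.
Difference = 3.2 − 6.5 = -3.3.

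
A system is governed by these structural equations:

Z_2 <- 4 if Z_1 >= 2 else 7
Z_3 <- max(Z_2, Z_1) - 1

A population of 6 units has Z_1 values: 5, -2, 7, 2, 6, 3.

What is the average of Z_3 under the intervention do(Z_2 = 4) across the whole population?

The intervention sets Z_2=4 in all 6 units regardless of Z_1. Recomputing Z_3 per unit gives 4, 3, 6, 3, 5, 3; average 4.

4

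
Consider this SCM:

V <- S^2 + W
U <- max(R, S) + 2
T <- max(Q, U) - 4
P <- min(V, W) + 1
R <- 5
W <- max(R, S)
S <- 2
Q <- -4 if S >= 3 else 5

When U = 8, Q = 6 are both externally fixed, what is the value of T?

Setting U = 8, Q = 6 by intervention discards those variables' equations.
T = max(Q, U) - 4  [with Q=6, U=8]  = 4

4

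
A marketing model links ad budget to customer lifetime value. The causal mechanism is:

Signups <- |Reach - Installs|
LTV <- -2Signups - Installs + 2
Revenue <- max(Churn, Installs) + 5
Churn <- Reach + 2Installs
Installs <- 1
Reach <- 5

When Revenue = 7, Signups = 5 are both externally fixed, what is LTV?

-9

The joint intervention fixes Revenue = 7, Signups = 5, removing each variable's own equation.
LTV = -2Signups - Installs + 2  [with Signups=5, Installs=1]  = -9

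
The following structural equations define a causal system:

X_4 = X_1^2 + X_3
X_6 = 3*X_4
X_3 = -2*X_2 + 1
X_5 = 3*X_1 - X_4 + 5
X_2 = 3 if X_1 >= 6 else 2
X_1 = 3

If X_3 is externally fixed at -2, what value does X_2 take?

2

Under do(X_3=-2), the mechanism X_3 = -2*X_2 + 1 is discarded; X_3 is fixed at -2.
Since X_2 is not a descendant of the intervened variable, it is unaffected.
X_2 = 3 if X_1 >= 6 else 2  [with X_1=3]  = 2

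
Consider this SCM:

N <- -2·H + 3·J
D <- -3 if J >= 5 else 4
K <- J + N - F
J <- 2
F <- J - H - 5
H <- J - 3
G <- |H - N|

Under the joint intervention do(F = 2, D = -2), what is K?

Under do(F = 2, D = -2), each intervened variable's structural equation is replaced by its fixed value.
H = J - 3  [with J=2]  = -1
N = -2·H + 3·J  [with H=-1, J=2]  = 8
K = J + N - F  [with J=2, N=8, F=2]  = 8

8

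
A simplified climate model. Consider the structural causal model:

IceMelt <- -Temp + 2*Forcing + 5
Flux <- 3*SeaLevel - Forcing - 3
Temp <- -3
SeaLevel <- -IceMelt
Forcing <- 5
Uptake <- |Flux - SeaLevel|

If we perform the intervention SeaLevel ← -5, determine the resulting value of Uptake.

Under do(SeaLevel=-5), the mechanism SeaLevel <- -IceMelt is discarded; SeaLevel is fixed at -5.
Flux = 3*SeaLevel - Forcing - 3  [with SeaLevel=-5, Forcing=5]  = -23
Uptake = |Flux - SeaLevel|  [with Flux=-23, SeaLevel=-5]  = 18

18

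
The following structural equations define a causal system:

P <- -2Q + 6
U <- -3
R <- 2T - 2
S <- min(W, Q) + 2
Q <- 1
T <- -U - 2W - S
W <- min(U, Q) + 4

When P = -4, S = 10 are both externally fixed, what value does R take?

Setting P = -4, S = 10 by intervention discards those variables' equations.
W = min(U, Q) + 4  [with U=-3, Q=1]  = 1
T = -U - 2W - S  [with U=-3, W=1, S=10]  = -9
R = 2T - 2  [with T=-9]  = -20

-20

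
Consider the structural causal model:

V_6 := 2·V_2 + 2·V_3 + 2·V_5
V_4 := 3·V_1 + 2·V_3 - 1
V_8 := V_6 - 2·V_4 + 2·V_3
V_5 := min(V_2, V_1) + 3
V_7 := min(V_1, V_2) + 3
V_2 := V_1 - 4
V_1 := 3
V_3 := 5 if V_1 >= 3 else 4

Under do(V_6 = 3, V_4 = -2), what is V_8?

17

Under do(V_6 = 3, V_4 = -2), each intervened variable's structural equation is replaced by its fixed value.
V_3 = 5 if V_1 >= 3 else 4  [with V_1=3]  = 5
V_8 = V_6 - 2·V_4 + 2·V_3  [with V_6=3, V_4=-2, V_3=5]  = 17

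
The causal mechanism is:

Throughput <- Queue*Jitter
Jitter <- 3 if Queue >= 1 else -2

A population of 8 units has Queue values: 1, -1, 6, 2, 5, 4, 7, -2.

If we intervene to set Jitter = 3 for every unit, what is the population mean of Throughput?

Under do(Jitter=3), Jitter's equation is replaced by Jitter=3 for every unit. Per-unit Throughput: 3, -3, 18, 6, 15, 12, 21, -6. Mean = 8.25.

8.25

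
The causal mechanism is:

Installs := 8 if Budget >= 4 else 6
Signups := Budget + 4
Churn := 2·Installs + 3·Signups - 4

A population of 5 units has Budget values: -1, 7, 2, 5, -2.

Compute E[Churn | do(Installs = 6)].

26.6

The intervention sets Installs=6 in all 5 units regardless of Budget. Recomputing Churn per unit gives 17, 41, 26, 35, 14; average 26.6.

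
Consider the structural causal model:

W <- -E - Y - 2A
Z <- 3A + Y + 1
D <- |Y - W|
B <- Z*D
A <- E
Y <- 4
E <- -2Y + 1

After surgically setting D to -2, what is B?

32

Intervening sets D = -2 and removes its equation (D <- |Y - W|).
E = -2Y + 1  [with Y=4]  = -7
A = E  [with E=-7]  = -7
Z = 3A + Y + 1  [with A=-7, Y=4]  = -16
B = Z*D  [with Z=-16, D=-2]  = 32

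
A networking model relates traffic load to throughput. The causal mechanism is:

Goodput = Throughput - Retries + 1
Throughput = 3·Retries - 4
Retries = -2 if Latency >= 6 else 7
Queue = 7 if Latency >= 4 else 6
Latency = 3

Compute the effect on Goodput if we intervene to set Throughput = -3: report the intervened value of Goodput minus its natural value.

Intervening sets Throughput = -3 and removes its equation (Throughput = 3·Retries - 4).
Retries = -2 if Latency >= 6 else 7  [with Latency=3]  = 7
Goodput = Throughput - Retries + 1  [with Throughput=-3, Retries=7]  = -9
Without intervention: Retries = -2 if Latency >= 6 else 7  [with Latency=3]  = 7; Throughput = 3·Retries - 4  [with Retries=7]  = 17; Goodput = Throughput - Retries + 1  [with Throughput=17, Retries=7]  = 11.
Change = -9 − 11 = -20.

-20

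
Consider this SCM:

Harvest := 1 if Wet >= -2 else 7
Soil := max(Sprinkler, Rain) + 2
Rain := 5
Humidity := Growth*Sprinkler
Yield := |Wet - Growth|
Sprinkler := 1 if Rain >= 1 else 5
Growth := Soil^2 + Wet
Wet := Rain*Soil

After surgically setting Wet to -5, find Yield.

The intervention breaks the incoming arrows to Wet: Wet := Rain*Soil no longer applies, and Wet = -5.
Sprinkler = 1 if Rain >= 1 else 5  [with Rain=5]  = 1
Soil = max(Sprinkler, Rain) + 2  [with Sprinkler=1, Rain=5]  = 7
Growth = Soil^2 + Wet  [with Soil=7, Wet=-5]  = 44
Yield = |Wet - Growth|  [with Wet=-5, Growth=44]  = 49

49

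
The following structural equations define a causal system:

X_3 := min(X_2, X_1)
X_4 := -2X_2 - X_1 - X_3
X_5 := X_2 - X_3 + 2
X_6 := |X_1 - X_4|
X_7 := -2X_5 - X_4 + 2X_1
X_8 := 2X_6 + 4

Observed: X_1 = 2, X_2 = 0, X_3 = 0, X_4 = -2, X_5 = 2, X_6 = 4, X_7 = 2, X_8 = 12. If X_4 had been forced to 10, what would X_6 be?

8

Under do(X_4=10), the mechanism X_4 := -2X_2 - X_1 - X_3 is discarded; X_4 is fixed at 10.
X_6 = |X_1 - X_4|  [with X_1=2, X_4=10]  = 8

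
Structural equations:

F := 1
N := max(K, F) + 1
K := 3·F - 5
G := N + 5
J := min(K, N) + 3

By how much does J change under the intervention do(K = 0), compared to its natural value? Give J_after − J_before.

Under do(K=0), the mechanism K := 3·F - 5 is discarded; K is fixed at 0.
N = max(K, F) + 1  [with K=0, F=1]  = 2
J = min(K, N) + 3  [with K=0, N=2]  = 3
Without intervention: K = 3·F - 5  [with F=1]  = -2; N = max(K, F) + 1  [with K=-2, F=1]  = 2; J = min(K, N) + 3  [with K=-2, N=2]  = 1.
Change = 3 − 1 = 2.

2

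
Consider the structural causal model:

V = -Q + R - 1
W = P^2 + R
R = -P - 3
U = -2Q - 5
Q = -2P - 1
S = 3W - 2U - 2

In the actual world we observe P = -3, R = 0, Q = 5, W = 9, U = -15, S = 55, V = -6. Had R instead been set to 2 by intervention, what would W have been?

11

Under do(R=2), the mechanism R = -P - 3 is discarded; R is fixed at 2.
W = P^2 + R  [with P=-3, R=2]  = 11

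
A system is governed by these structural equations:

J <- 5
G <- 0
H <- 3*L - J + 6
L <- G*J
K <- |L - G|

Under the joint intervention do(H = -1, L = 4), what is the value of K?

4

Under do(H = -1, L = 4), each intervened variable's structural equation is replaced by its fixed value.
K = |L - G|  [with L=4, G=0]  = 4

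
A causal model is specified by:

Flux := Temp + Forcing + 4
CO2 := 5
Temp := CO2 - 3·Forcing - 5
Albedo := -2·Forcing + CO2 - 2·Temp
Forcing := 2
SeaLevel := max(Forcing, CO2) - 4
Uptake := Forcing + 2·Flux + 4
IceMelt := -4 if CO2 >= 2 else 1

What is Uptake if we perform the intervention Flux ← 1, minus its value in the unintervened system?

2

do(Flux=1) replaces the equation Flux := Temp + Forcing + 4 with the constant Flux = 1.
Uptake = Forcing + 2·Flux + 4  [with Forcing=2, Flux=1]  = 8
Without intervention: Temp = CO2 - 3·Forcing - 5  [with CO2=5, Forcing=2]  = -6; Flux = Temp + Forcing + 4  [with Temp=-6, Forcing=2]  = 0; Uptake = Forcing + 2·Flux + 4  [with Forcing=2, Flux=0]  = 6.
Change = 8 − 6 = 2.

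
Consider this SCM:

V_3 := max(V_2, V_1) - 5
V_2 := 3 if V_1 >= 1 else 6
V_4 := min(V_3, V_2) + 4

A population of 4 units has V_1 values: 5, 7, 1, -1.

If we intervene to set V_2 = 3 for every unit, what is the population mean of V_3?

-0.5

Every unit gets V_2=3 under the intervention. V_3 values become 0, 2, -2, -2; E[V_3|do(V_2=3)] = -0.5.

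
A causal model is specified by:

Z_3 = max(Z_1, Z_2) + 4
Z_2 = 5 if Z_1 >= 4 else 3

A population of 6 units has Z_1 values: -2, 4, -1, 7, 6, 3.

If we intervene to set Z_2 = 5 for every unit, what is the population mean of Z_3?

9.5

Under do(Z_2=5), Z_2's equation is replaced by Z_2=5 for every unit. Per-unit Z_3: 9, 9, 9, 11, 10, 9. Mean = 9.5.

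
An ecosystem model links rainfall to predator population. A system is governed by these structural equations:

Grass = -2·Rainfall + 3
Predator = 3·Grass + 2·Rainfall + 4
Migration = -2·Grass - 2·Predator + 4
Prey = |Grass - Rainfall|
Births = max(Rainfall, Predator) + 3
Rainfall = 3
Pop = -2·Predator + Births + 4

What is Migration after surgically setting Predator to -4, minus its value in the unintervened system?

Under do(Predator=-4), the mechanism Predator = 3·Grass + 2·Rainfall + 4 is discarded; Predator is fixed at -4.
Grass = -2·Rainfall + 3  [with Rainfall=3]  = -3
Migration = -2·Grass - 2·Predator + 4  [with Grass=-3, Predator=-4]  = 18
Without intervention: Grass = -2·Rainfall + 3  [with Rainfall=3]  = -3; Predator = 3·Grass + 2·Rainfall + 4  [with Grass=-3, Rainfall=3]  = 1; Migration = -2·Grass - 2·Predator + 4  [with Grass=-3, Predator=1]  = 8.
Change = 18 − 8 = 10.

10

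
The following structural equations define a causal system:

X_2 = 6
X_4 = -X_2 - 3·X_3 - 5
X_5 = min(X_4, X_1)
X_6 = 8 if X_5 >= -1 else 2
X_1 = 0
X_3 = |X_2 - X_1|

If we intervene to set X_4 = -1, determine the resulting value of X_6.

Under do(X_4=-1), the mechanism X_4 = -X_2 - 3·X_3 - 5 is discarded; X_4 is fixed at -1.
X_5 = min(X_4, X_1)  [with X_4=-1, X_1=0]  = -1
X_6 = 8 if X_5 >= -1 else 2  [with X_5=-1]  = 8

8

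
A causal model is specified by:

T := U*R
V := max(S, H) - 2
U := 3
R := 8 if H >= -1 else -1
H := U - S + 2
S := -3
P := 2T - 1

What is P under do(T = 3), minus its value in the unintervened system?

-42

The intervention breaks the incoming arrows to T: T := U*R no longer applies, and T = 3.
P = 2T - 1  [with T=3]  = 5
Without intervention: H = U - S + 2  [with U=3, S=-3]  = 8; R = 8 if H >= -1 else -1  [with H=8]  = 8; T = U*R  [with U=3, R=8]  = 24; P = 2T - 1  [with T=24]  = 47.
Change = 5 − 47 = -42.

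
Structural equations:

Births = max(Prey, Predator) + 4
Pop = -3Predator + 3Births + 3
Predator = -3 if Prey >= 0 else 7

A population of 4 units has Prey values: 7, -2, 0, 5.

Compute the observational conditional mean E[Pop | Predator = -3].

36

E[Pop|Predator=-3] averages over only the 3 units with Predator=-3 (Prey = 7, 0, 5): Pop = 45, 24, 39, mean 36.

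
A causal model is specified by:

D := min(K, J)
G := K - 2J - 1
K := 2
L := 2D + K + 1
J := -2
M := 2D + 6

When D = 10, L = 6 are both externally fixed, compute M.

Setting D = 10, L = 6 by intervention discards those variables' equations.
M = 2D + 6  [with D=10]  = 26

26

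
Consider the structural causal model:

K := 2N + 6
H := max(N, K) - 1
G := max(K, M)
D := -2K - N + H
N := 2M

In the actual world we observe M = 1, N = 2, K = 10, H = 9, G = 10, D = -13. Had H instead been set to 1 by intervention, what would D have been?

Under do(H=1), the mechanism H := max(N, K) - 1 is discarded; H is fixed at 1.
N = 2M  [with M=1]  = 2
K = 2N + 6  [with N=2]  = 10
D = -2K - N + H  [with K=10, N=2, H=1]  = -21

-21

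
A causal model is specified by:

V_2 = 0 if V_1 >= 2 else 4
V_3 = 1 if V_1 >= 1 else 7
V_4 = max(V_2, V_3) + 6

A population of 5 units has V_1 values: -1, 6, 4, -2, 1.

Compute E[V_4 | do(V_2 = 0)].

9.4

do(V_2=0) breaks V_2's dependence on V_1. With V_2=0 fixed, V_4 across the units is 13, 7, 7, 13, 7, mean 9.4.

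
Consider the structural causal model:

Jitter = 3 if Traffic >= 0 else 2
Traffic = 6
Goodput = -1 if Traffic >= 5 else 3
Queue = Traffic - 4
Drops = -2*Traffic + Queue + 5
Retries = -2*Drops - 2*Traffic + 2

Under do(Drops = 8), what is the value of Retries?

The intervention breaks the incoming arrows to Drops: Drops = -2*Traffic + Queue + 5 no longer applies, and Drops = 8.
Retries = -2*Drops - 2*Traffic + 2  [with Drops=8, Traffic=6]  = -26

-26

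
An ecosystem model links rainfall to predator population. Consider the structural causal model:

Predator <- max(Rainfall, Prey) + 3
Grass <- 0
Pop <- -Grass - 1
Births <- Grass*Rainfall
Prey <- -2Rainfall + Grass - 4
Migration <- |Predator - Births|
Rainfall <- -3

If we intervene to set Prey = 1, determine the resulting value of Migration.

4

The intervention breaks the incoming arrows to Prey: Prey <- -2Rainfall + Grass - 4 no longer applies, and Prey = 1.
Predator = max(Rainfall, Prey) + 3  [with Rainfall=-3, Prey=1]  = 4
Births = Grass*Rainfall  [with Grass=0, Rainfall=-3]  = 0
Migration = |Predator - Births|  [with Predator=4, Births=0]  = 4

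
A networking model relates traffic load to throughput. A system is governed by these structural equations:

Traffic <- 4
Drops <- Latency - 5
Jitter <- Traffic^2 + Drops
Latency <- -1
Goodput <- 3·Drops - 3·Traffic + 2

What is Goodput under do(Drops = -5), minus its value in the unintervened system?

do(Drops=-5) replaces the equation Drops <- Latency - 5 with the constant Drops = -5.
Goodput = 3·Drops - 3·Traffic + 2  [with Drops=-5, Traffic=4]  = -25
Without intervention: Drops = Latency - 5  [with Latency=-1]  = -6; Goodput = 3·Drops - 3·Traffic + 2  [with Drops=-6, Traffic=4]  = -28.
Change = -25 − (-28) = 3.

3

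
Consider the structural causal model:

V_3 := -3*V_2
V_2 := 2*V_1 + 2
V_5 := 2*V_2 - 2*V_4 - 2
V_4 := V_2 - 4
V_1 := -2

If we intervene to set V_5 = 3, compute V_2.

-2

Under do(V_5=3), the mechanism V_5 := 2*V_2 - 2*V_4 - 2 is discarded; V_5 is fixed at 3.
No directed path runs from V_5 to V_2, so V_2 keeps its natural value.
V_2 = 2*V_1 + 2  [with V_1=-2]  = -2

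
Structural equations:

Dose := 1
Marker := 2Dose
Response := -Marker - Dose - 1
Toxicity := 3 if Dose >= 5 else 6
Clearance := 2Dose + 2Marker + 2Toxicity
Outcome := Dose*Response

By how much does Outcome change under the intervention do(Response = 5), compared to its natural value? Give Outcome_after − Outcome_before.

The intervention breaks the incoming arrows to Response: Response := -Marker - Dose - 1 no longer applies, and Response = 5.
Outcome = Dose*Response  [with Dose=1, Response=5]  = 5
Without intervention: Marker = 2Dose  [with Dose=1]  = 2; Response = -Marker - Dose - 1  [with Marker=2, Dose=1]  = -4; Outcome = Dose*Response  [with Dose=1, Response=-4]  = -4.
Change = 5 − (-4) = 9.

9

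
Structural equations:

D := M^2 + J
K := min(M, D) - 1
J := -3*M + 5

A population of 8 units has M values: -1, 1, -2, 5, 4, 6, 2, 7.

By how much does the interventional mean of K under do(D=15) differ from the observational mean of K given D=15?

1.25

do(D=15) breaks D's dependence on M. With D=15 fixed, K across the units is -2, 0, -3, 4, 3, 5, 1, 6, mean 1.75.
Conditioning on D=15 selects the 2 unit(s) with M ∈ {-2, 5}. Their K values: -3, 4. Mean = 0.5.
Difference = 1.75 − 0.5 = 1.25.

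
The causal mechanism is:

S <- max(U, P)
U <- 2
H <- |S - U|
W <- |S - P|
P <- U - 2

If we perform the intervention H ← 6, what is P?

0

The intervention breaks the incoming arrows to H: H <- |S - U| no longer applies, and H = 6.
Since P is not a descendant of the intervened variable, it is unaffected.
P = U - 2  [with U=2]  = 0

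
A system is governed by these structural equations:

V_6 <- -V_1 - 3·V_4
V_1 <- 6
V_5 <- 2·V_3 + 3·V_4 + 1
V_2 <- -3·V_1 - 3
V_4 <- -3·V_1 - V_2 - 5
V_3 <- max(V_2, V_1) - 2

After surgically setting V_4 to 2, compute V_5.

Intervening sets V_4 = 2 and removes its equation (V_4 <- -3·V_1 - V_2 - 5).
V_2 = -3·V_1 - 3  [with V_1=6]  = -21
V_3 = max(V_2, V_1) - 2  [with V_2=-21, V_1=6]  = 4
V_5 = 2·V_3 + 3·V_4 + 1  [with V_3=4, V_4=2]  = 15

15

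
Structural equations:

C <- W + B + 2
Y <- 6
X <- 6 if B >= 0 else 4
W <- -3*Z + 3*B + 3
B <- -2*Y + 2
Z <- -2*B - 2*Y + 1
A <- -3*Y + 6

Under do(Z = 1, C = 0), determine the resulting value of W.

Setting Z = 1, C = 0 by intervention discards those variables' equations.
B = -2*Y + 2  [with Y=6]  = -10
W = -3*Z + 3*B + 3  [with Z=1, B=-10]  = -30

-30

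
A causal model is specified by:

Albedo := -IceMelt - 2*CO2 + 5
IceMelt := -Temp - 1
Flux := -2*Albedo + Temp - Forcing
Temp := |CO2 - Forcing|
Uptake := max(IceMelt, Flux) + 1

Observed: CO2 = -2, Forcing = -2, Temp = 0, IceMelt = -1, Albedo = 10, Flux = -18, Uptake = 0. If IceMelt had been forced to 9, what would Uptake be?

The intervention breaks the incoming arrows to IceMelt: IceMelt := -Temp - 1 no longer applies, and IceMelt = 9.
Temp = |CO2 - Forcing|  [with CO2=-2, Forcing=-2]  = 0
Albedo = -IceMelt - 2*CO2 + 5  [with IceMelt=9, CO2=-2]  = 0
Flux = -2*Albedo + Temp - Forcing  [with Albedo=0, Temp=0, Forcing=-2]  = 2
Uptake = max(IceMelt, Flux) + 1  [with IceMelt=9, Flux=2]  = 10

10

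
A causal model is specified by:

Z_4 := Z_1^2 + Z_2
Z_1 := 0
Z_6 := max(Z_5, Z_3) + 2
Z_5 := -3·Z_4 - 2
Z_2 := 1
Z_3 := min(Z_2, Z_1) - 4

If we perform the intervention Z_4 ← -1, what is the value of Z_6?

3

Under do(Z_4=-1), the mechanism Z_4 := Z_1^2 + Z_2 is discarded; Z_4 is fixed at -1.
Z_3 = min(Z_2, Z_1) - 4  [with Z_2=1, Z_1=0]  = -4
Z_5 = -3·Z_4 - 2  [with Z_4=-1]  = 1
Z_6 = max(Z_5, Z_3) + 2  [with Z_5=1, Z_3=-4]  = 3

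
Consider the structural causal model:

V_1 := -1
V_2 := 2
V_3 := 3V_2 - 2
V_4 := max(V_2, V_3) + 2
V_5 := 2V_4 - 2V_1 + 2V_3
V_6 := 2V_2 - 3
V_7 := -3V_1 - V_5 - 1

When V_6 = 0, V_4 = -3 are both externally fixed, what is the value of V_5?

4

Setting V_6 = 0, V_4 = -3 by intervention discards those variables' equations.
V_3 = 3V_2 - 2  [with V_2=2]  = 4
V_5 = 2V_4 - 2V_1 + 2V_3  [with V_4=-3, V_1=-1, V_3=4]  = 4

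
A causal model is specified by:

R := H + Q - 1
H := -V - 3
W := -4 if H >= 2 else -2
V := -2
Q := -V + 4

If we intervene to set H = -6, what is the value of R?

The intervention breaks the incoming arrows to H: H := -V - 3 no longer applies, and H = -6.
Q = -V + 4  [with V=-2]  = 6
R = H + Q - 1  [with H=-6, Q=6]  = -1

-1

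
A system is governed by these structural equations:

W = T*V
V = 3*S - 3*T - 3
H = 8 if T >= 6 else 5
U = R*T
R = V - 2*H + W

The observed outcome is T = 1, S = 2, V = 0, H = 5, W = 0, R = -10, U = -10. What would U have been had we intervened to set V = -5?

-20

The intervention breaks the incoming arrows to V: V = 3*S - 3*T - 3 no longer applies, and V = -5.
H = 8 if T >= 6 else 5  [with T=1]  = 5
W = T*V  [with T=1, V=-5]  = -5
R = V - 2*H + W  [with V=-5, H=5, W=-5]  = -20
U = R*T  [with R=-20, T=1]  = -20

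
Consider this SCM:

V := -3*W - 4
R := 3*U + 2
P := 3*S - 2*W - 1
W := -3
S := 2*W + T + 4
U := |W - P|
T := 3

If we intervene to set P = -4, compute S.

1

Under do(P=-4), the mechanism P := 3*S - 2*W - 1 is discarded; P is fixed at -4.
Since S is not a descendant of the intervened variable, it is unaffected.
S = 2*W + T + 4  [with W=-3, T=3]  = 1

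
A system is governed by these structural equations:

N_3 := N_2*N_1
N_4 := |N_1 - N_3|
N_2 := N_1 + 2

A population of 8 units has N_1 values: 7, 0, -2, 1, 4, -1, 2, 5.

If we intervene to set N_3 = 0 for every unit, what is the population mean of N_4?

Under do(N_3=0), N_3's equation is replaced by N_3=0 for every unit. Per-unit N_4: 7, 0, 2, 1, 4, 1, 2, 5. Mean = 2.75.

2.75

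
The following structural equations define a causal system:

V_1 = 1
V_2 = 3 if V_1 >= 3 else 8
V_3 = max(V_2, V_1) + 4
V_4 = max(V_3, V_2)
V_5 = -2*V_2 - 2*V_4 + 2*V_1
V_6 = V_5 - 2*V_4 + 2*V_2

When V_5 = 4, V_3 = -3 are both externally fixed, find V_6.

4

The joint intervention fixes V_5 = 4, V_3 = -3, removing each variable's own equation.
V_2 = 3 if V_1 >= 3 else 8  [with V_1=1]  = 8
V_4 = max(V_3, V_2)  [with V_3=-3, V_2=8]  = 8
V_6 = V_5 - 2*V_4 + 2*V_2  [with V_5=4, V_4=8, V_2=8]  = 4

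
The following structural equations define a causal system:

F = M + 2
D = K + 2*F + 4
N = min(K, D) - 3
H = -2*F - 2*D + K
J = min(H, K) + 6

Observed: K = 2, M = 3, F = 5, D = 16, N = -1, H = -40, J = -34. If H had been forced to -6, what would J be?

Intervening sets H = -6 and removes its equation (H = -2*F - 2*D + K).
J = min(H, K) + 6  [with H=-6, K=2]  = 0

0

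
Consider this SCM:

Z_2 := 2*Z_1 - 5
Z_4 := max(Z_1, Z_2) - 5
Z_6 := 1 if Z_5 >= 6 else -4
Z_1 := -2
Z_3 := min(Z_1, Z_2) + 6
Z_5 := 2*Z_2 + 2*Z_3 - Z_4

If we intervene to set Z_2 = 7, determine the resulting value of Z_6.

1

Under do(Z_2=7), the mechanism Z_2 := 2*Z_1 - 5 is discarded; Z_2 is fixed at 7.
Z_3 = min(Z_1, Z_2) + 6  [with Z_1=-2, Z_2=7]  = 4
Z_4 = max(Z_1, Z_2) - 5  [with Z_1=-2, Z_2=7]  = 2
Z_5 = 2*Z_2 + 2*Z_3 - Z_4  [with Z_2=7, Z_3=4, Z_4=2]  = 20
Z_6 = 1 if Z_5 >= 6 else -4  [with Z_5=20]  = 1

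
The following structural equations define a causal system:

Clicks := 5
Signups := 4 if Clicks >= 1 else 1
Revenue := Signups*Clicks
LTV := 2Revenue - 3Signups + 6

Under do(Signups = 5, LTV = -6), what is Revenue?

25

The joint intervention fixes Signups = 5, LTV = -6, removing each variable's own equation.
Revenue = Signups*Clicks  [with Signups=5, Clicks=5]  = 25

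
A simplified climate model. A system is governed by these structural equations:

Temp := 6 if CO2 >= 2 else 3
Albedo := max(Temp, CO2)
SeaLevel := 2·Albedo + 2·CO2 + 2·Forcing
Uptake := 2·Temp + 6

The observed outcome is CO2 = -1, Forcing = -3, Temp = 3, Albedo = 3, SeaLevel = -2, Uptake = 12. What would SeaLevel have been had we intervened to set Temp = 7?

do(Temp=7) replaces the equation Temp := 6 if CO2 >= 2 else 3 with the constant Temp = 7.
Albedo = max(Temp, CO2)  [with Temp=7, CO2=-1]  = 7
SeaLevel = 2·Albedo + 2·CO2 + 2·Forcing  [with Albedo=7, CO2=-1, Forcing=-3]  = 6

6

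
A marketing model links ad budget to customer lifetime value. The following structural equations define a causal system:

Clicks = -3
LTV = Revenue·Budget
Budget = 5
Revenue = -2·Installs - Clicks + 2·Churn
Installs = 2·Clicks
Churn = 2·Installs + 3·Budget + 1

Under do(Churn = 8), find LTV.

Under do(Churn=8), the mechanism Churn = 2·Installs + 3·Budget + 1 is discarded; Churn is fixed at 8.
Installs = 2·Clicks  [with Clicks=-3]  = -6
Revenue = -2·Installs - Clicks + 2·Churn  [with Installs=-6, Clicks=-3, Churn=8]  = 31
LTV = Revenue·Budget  [with Revenue=31, Budget=5]  = 155

155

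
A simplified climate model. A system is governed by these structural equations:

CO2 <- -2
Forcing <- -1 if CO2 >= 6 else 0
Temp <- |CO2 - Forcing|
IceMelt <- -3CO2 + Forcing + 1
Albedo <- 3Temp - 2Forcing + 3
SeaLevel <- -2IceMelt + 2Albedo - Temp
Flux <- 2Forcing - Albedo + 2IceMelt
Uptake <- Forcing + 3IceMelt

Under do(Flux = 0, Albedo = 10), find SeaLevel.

Setting Flux = 0, Albedo = 10 by intervention discards those variables' equations.
Forcing = -1 if CO2 >= 6 else 0  [with CO2=-2]  = 0
Temp = |CO2 - Forcing|  [with CO2=-2, Forcing=0]  = 2
IceMelt = -3CO2 + Forcing + 1  [with CO2=-2, Forcing=0]  = 7
SeaLevel = -2IceMelt + 2Albedo - Temp  [with IceMelt=7, Albedo=10, Temp=2]  = 4

4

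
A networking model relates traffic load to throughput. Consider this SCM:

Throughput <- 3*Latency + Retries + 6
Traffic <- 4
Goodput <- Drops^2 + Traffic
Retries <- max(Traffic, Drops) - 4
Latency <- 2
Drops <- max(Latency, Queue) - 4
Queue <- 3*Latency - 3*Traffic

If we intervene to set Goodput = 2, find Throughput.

Intervening sets Goodput = 2 and removes its equation (Goodput <- Drops^2 + Traffic).
Since Throughput is not a descendant of the intervened variable, it is unaffected.
Queue = 3*Latency - 3*Traffic  [with Latency=2, Traffic=4]  = -6
Drops = max(Latency, Queue) - 4  [with Latency=2, Queue=-6]  = -2
Retries = max(Traffic, Drops) - 4  [with Traffic=4, Drops=-2]  = 0
Throughput = 3*Latency + Retries + 6  [with Latency=2, Retries=0]  = 12

12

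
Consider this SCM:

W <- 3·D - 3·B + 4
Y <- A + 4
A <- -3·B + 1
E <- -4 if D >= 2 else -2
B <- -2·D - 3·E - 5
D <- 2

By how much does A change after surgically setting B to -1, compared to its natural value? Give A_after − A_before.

12

The intervention breaks the incoming arrows to B: B <- -2·D - 3·E - 5 no longer applies, and B = -1.
A = -3·B + 1  [with B=-1]  = 4
Without intervention: E = -4 if D >= 2 else -2  [with D=2]  = -4; B = -2·D - 3·E - 5  [with D=2, E=-4]  = 3; A = -3·B + 1  [with B=3]  = -8.
Change = 4 − (-8) = 12.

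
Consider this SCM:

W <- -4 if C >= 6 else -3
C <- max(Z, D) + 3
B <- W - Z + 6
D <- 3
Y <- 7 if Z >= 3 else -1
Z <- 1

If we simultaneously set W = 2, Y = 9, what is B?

Setting W = 2, Y = 9 by intervention discards those variables' equations.
B = W - Z + 6  [with W=2, Z=1]  = 7

7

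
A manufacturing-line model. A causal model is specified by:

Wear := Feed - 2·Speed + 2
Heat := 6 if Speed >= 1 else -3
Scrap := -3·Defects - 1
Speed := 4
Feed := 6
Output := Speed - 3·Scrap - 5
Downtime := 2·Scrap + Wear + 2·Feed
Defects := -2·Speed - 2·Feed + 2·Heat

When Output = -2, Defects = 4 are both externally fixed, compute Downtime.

Under do(Output = -2, Defects = 4), each intervened variable's structural equation is replaced by its fixed value.
Wear = Feed - 2·Speed + 2  [with Feed=6, Speed=4]  = 0
Scrap = -3·Defects - 1  [with Defects=4]  = -13
Downtime = 2·Scrap + Wear + 2·Feed  [with Scrap=-13, Wear=0, Feed=6]  = -14

-14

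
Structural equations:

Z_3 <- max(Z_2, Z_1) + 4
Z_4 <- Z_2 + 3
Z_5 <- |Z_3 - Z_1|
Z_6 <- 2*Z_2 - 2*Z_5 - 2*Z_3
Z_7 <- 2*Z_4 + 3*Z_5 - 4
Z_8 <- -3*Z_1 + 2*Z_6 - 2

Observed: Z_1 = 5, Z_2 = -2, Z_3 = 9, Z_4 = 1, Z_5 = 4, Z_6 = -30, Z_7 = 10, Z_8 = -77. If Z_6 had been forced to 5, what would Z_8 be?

-7

Intervening sets Z_6 = 5 and removes its equation (Z_6 <- 2*Z_2 - 2*Z_5 - 2*Z_3).
Z_8 = -3*Z_1 + 2*Z_6 - 2  [with Z_1=5, Z_6=5]  = -7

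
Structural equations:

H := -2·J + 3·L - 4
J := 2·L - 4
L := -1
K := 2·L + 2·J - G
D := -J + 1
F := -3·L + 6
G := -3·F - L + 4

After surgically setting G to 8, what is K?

-22

do(G=8) replaces the equation G := -3·F - L + 4 with the constant G = 8.
J = 2·L - 4  [with L=-1]  = -6
K = 2·L + 2·J - G  [with L=-1, J=-6, G=8]  = -22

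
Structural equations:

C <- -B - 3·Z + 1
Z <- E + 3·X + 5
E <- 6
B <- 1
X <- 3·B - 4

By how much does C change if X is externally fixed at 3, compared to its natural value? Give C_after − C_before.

do(X=3) replaces the equation X <- 3·B - 4 with the constant X = 3.
Z = E + 3·X + 5  [with E=6, X=3]  = 20
C = -B - 3·Z + 1  [with B=1, Z=20]  = -60
Without intervention: X = 3·B - 4  [with B=1]  = -1; Z = E + 3·X + 5  [with E=6, X=-1]  = 8; C = -B - 3·Z + 1  [with B=1, Z=8]  = -24.
Change = -60 − (-24) = -36.

-36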